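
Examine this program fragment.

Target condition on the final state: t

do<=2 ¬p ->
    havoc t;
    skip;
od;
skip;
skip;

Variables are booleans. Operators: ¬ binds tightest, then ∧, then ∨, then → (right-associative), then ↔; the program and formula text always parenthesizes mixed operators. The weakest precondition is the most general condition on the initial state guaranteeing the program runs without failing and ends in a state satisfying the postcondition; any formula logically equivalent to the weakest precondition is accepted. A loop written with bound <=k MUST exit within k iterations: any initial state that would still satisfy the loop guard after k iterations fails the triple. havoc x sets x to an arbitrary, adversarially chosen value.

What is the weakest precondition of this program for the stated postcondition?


Working backward. After the program, t must hold.
Before skip: t
Before skip: t
Before the loop (bound <=2), unroll the exhaustion recursion (WP_0 = exit-now case; WP_j = one more guarded iteration, up to j = 2):
  WP_0: p ∧ t
  WP_1: p ∧ (p → t)
  WP_2: p ∧ (p → t)
So before the loop: p ∧ (p → t)
Answer: WP = p ∧ (p → t)


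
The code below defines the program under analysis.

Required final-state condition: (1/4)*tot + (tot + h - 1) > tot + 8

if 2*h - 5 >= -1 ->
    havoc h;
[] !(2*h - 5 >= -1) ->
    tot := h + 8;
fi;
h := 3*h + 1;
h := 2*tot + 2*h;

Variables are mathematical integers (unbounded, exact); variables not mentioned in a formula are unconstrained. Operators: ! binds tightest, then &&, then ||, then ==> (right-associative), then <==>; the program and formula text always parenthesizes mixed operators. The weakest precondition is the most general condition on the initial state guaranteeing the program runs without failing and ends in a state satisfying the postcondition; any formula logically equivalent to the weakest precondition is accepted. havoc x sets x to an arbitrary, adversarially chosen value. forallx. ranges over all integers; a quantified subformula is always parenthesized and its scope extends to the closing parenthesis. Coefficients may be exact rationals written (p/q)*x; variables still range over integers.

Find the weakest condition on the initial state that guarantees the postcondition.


Working backward. After the program, the postcondition (1/4)*tot + (tot + h - 1) > tot + 8 must hold; in canonical form it is h + (1/4)*tot > 9.
Before h := 2*tot + 2*h: 2*h + (9/4)*tot > 9
Before h := 3*h + 1: 6*h + (9/4)*tot > 7
Then branch requires forall h_1. 6*h_1 + (9/4)*tot > 7; else branch requires (33/4)*h > -11.
Before the if: (2*h >= 4 ==> (forall h_1. 6*h_1 + (9/4)*tot > 7)) && ((!(2*h >= 4)) ==> (33/4)*h > -11)
Answer: WP = (2*h >= 4 ==> (forall h_1. 6*h_1 + (9/4)*tot > 7)) && ((!(2*h >= 4)) ==> (33/4)*h > -11)


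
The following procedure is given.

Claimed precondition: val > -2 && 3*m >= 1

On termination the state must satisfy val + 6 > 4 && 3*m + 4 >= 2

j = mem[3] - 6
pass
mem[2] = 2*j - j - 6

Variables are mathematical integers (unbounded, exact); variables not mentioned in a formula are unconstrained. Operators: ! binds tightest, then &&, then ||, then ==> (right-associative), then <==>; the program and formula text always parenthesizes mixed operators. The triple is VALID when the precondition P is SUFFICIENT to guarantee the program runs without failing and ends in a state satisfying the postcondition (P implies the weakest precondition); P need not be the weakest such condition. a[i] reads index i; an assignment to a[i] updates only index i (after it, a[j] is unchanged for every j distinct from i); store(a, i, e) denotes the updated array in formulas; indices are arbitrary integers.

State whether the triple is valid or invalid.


Working backward. After the program, the postcondition val + 6 > 4 && 3*m + 4 >= 2 must hold; in canonical form it is val > -2 && 3*m >= -2.
Before mem[2] := 2*j - j - 6: val > -2 && 3*m >= -2
Before skip: val > -2 && 3*m >= -2
Before j := mem[3] - 6: val > -2 && 3*m >= -2
The weakest precondition is val > -2 && 3*m >= -2.
Check whether val > -2 && 3*m >= 1 implies it.
Every state satisfying the precondition satisfies the weakest precondition: the implication holds.
Answer: valid


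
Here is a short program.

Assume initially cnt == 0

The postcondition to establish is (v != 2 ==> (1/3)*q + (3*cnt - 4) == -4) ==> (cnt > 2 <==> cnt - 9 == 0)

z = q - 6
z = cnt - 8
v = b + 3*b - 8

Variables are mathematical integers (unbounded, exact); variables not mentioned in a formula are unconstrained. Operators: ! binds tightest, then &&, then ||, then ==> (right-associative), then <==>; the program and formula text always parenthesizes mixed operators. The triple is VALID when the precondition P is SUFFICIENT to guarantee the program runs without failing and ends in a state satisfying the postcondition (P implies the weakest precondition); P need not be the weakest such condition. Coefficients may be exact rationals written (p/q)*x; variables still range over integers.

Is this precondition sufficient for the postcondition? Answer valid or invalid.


Working backward. After the program, the postcondition (v != 2 ==> (1/3)*q + (3*cnt - 4) == -4) ==> (cnt > 2 <==> cnt - 9 == 0) must hold; in canonical form it is (v != 2 ==> 3*cnt + (1/3)*q == 0) ==> (cnt > 2 <==> cnt == 9).
Before v := b + 3*b - 8: (4*b != 10 ==> 3*cnt + (1/3)*q == 0) ==> (cnt > 2 <==> cnt == 9)
Before z := cnt - 8: (4*b != 10 ==> 3*cnt + (1/3)*q == 0) ==> (cnt > 2 <==> cnt == 9)
Before z := q - 6: (4*b != 10 ==> 3*cnt + (1/3)*q == 0) ==> (cnt > 2 <==> cnt == 9)
The weakest precondition is (4*b != 10 ==> 3*cnt + (1/3)*q == 0) ==> (cnt > 2 <==> cnt == 9).
Check whether cnt == 0 implies it.
Every state satisfying the precondition satisfies the weakest precondition: the implication holds.
Answer: valid


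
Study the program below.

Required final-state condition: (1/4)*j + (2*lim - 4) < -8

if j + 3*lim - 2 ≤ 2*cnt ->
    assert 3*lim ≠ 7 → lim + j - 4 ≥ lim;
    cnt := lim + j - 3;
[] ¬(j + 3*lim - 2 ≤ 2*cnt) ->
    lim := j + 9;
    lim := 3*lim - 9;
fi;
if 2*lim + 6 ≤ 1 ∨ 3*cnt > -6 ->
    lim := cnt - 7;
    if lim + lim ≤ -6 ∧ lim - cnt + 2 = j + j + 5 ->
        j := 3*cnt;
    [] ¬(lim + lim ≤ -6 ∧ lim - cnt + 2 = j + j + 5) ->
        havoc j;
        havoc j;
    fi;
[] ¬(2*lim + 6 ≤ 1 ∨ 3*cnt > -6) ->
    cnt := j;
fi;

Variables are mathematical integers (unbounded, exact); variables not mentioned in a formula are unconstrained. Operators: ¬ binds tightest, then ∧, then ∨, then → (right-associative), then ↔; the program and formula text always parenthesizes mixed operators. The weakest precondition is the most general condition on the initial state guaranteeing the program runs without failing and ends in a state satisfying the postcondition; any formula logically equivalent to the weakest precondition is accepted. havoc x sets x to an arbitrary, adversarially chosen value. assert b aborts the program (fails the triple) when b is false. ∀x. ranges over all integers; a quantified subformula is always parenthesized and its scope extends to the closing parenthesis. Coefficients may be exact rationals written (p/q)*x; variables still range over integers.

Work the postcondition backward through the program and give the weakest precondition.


Working backward. After the program, the postcondition (1/4)*j + (2*lim - 4) < -8 must hold; in canonical form it is (1/4)*j + 2*lim < -4.
Then branch requires ((2*cnt ≤ 8 ∧ 2*j = -10) → (11/4)*cnt < 10) ∧ ((¬(2*cnt ≤ 8 ∧ 2*j = -10)) → (∀j_1. 2*cnt + (1/4)*j_1 < 10)); else branch requires (1/4)*j + 2*lim < -4.
Before the if: ((2*lim ≤ -5 ∨ 3*cnt > -6) → (((2*cnt ≤ 8 ∧ 2*j = -10) → (11/4)*cnt < 10) ∧ ((¬(2*cnt ≤ 8 ∧ 2*j = -10)) → (∀j_1. 2*cnt + (1/4)*j_1 < 10)))) ∧ ((¬(2*lim ≤ -5 ∨ 3*cnt > -6)) → (1/4)*j + 2*lim < -4)
Then branch requires (3*lim ≠ 7 → j ≥ 4) ∧ ((2*lim ≤ -5 ∨ 3*j + 3*lim > 3) → (((2*j + 2*lim ≤ 14 ∧ 2*j = -10) → (11/4)*j + (11/4)*lim < 73/4) ∧ ((¬(2*j + 2*lim ≤ 14 ∧ 2*j = -10)) → (∀j_1. 2*j + (1/4)*j_1 + 2*lim < 16)))) ∧ ((¬(2*lim ≤ -5 ∨ 3*j + 3*lim > 3)) → (1/4)*j + 2*lim < -4); else branch requires ((6*j ≤ -41 ∨ 3*cnt > -6) → (((2*cnt ≤ 8 ∧ 2*j = -10) → (11/4)*cnt < 10) ∧ ((¬(2*cnt ≤ 8 ∧ 2*j = -10)) → (∀j_1. 2*cnt + (1/4)*j_1 < 10)))) ∧ ((¬(6*j ≤ -41 ∨ 3*cnt > -6)) → (25/4)*j < -40).
Before the if: (j + 3*lim ≤ 2*cnt + 2 → ((3*lim ≠ 7 → j ≥ 4) ∧ ((2*lim ≤ -5 ∨ 3*j + 3*lim > 3) → (((2*j + 2*lim ≤ 14 ∧ 2*j = -10) → (11/4)*j + (11/4)*lim < 73/4) ∧ ((¬(2*j + 2*lim ≤ 14 ∧ 2*j = -10)) → (∀j_1. 2*j + (1/4)*j_1 + 2*lim < 16)))) ∧ ((¬(2*lim ≤ -5 ∨ 3*j + 3*lim > 3)) → (1/4)*j + 2*lim < -4))) ∧ ((¬(j + 3*lim ≤ 2*cnt + 2)) → (((6*j ≤ -41 ∨ 3*cnt > -6) → (((2*cnt ≤ 8 ∧ 2*j = -10) → (11/4)*cnt < 10) ∧ ((¬(2*cnt ≤ 8 ∧ 2*j = -10)) → (∀j_1. 2*cnt + (1/4)*j_1 < 10)))) ∧ ((¬(6*j ≤ -41 ∨ 3*cnt > -6)) → (25/4)*j < -40)))
Answer: WP = (j + 3*lim ≤ 2*cnt + 2 → ((3*lim ≠ 7 → j ≥ 4) ∧ ((2*lim ≤ -5 ∨ 3*j + 3*lim > 3) → (((2*j + 2*lim ≤ 14 ∧ 2*j = -10) → (11/4)*j + (11/4)*lim < 73/4) ∧ ((¬(2*j + 2*lim ≤ 14 ∧ 2*j = -10)) → (∀j_1. 2*j + (1/4)*j_1 + 2*lim < 16)))) ∧ ((¬(2*lim ≤ -5 ∨ 3*j + 3*lim > 3)) → (1/4)*j + 2*lim < -4))) ∧ ((¬(j + 3*lim ≤ 2*cnt + 2)) → (((6*j ≤ -41 ∨ 3*cnt > -6) → (((2*cnt ≤ 8 ∧ 2*j = -10) → (11/4)*cnt < 10) ∧ ((¬(2*cnt ≤ 8 ∧ 2*j = -10)) → (∀j_1. 2*cnt + (1/4)*j_1 < 10)))) ∧ ((¬(6*j ≤ -41 ∨ 3*cnt > -6)) → (25/4)*j < -40)))


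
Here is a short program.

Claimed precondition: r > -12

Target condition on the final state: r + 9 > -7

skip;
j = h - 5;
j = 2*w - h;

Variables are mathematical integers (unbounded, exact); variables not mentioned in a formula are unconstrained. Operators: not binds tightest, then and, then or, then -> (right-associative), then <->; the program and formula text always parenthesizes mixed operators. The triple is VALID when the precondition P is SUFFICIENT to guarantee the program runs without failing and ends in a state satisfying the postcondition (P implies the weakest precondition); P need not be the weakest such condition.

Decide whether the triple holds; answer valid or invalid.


Working backward. After the program, the postcondition r + 9 > -7 must hold; in canonical form it is r > -16.
Before j := 2*w - h: r > -16
Before j := h - 5: r > -16
Before skip: r > -16
The weakest precondition is r > -16.
Check whether r > -12 implies it.
Every state satisfying the precondition satisfies the weakest precondition: the implication holds.
Answer: valid


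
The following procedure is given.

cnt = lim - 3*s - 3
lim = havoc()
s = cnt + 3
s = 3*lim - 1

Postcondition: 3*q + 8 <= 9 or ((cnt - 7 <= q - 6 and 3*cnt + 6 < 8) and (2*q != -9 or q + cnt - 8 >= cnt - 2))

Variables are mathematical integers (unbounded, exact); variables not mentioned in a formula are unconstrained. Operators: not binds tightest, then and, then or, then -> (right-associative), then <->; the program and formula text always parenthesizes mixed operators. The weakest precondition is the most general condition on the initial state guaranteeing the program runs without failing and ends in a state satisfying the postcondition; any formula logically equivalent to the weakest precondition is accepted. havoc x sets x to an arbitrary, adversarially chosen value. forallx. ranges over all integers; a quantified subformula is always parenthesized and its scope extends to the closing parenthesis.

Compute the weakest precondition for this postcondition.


Working backward. After the program, the postcondition 3*q + 8 <= 9 or ((cnt - 7 <= q - 6 and 3*cnt + 6 < 8) and (2*q != -9 or q + cnt - 8 >= cnt - 2)) must hold; in canonical form it is 3*q <= 1 or (cnt <= q + 1 and 3*cnt < 2 and (2*q != -9 or q >= 6)).
Before s := 3*lim - 1: 3*q <= 1 or (cnt <= q + 1 and 3*cnt < 2 and (2*q != -9 or q >= 6))
Before s := cnt + 3: 3*q <= 1 or (cnt <= q + 1 and 3*cnt < 2 and (2*q != -9 or q >= 6))
Before havoc lim: 3*q <= 1 or (cnt <= q + 1 and 3*cnt < 2 and (2*q != -9 or q >= 6))
Before cnt := lim - 3*s - 3: 3*q <= 1 or (lim <= q + 3*s + 4 and 3*lim < 9*s + 11 and (2*q != -9 or q >= 6))
Answer: WP = 3*q <= 1 or (lim <= q + 3*s + 4 and 3*lim < 9*s + 11 and (2*q != -9 or q >= 6))


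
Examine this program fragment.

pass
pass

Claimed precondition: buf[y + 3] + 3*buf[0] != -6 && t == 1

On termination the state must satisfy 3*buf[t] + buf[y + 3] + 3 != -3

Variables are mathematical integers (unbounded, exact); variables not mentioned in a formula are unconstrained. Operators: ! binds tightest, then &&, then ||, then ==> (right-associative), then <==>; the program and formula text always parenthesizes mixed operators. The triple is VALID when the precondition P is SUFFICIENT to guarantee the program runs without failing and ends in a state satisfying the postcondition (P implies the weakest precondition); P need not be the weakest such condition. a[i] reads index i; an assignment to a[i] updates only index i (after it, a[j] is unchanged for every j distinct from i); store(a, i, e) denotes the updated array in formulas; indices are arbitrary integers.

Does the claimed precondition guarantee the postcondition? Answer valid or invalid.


Working backward. After the program, the postcondition 3*buf[t] + buf[y + 3] + 3 != -3 must hold; in canonical form it is buf[y + 3] + 3*buf[t] != -6.
Before skip: buf[y + 3] + 3*buf[t] != -6
Before skip: buf[y + 3] + 3*buf[t] != -6
The weakest precondition is buf[y + 3] + 3*buf[t] != -6.
Check whether buf[y + 3] + 3*buf[0] != -6 && t == 1 implies it.
Countermodel: at the initial state buf = {[0] = -6519, [1] = -6518, [2] = 19548, elsewhere -6518}, t = 1, y = -1, the precondition holds but the weakest precondition fails.
Answer: invalid


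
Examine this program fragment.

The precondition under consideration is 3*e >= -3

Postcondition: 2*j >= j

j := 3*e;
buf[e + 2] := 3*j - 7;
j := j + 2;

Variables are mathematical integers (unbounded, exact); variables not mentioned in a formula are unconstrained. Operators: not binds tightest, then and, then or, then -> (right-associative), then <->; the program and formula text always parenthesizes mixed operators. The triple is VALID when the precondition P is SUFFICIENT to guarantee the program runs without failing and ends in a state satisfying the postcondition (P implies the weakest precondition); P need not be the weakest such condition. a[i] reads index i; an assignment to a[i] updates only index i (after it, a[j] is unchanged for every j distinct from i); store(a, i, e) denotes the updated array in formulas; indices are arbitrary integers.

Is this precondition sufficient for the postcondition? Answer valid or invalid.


Working backward. After the program, the postcondition 2*j >= j must hold; in canonical form it is j >= 0.
Before j := j + 2: j >= -2
Before buf[e + 2] := 3*j - 7: j >= -2
Before j := 3*e: 3*e >= -2
The weakest precondition is 3*e >= -2.
Check whether 3*e >= -3 implies it.
Countermodel: at the initial state e = -1, the precondition holds but the weakest precondition fails.
Answer: invalid


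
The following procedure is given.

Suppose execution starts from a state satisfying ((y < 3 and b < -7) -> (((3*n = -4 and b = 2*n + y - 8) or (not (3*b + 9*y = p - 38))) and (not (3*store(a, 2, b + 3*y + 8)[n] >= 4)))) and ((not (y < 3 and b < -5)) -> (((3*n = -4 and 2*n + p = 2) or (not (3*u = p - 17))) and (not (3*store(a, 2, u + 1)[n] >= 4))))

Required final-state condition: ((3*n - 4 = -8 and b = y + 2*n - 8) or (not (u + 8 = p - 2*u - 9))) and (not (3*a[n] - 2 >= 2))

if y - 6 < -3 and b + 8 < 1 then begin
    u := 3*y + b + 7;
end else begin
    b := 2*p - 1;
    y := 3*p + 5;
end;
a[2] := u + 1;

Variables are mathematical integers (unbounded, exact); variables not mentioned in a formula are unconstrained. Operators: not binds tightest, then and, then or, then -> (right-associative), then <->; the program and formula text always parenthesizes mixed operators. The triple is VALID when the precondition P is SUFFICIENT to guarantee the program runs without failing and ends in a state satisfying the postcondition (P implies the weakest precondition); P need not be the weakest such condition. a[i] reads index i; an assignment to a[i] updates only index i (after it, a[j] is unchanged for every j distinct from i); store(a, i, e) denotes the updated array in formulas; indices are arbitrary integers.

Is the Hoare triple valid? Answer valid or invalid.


Working backward. After the program, the postcondition ((3*n - 4 = -8 and b = y + 2*n - 8) or (not (u + 8 = p - 2*u - 9))) and (not (3*a[n] - 2 >= 2)) must hold; in canonical form it is ((3*n = -4 and b = 2*n + y - 8) or (not (3*u = p - 17))) and (not (3*a[n] >= 4)).
Before a[2] := u + 1: ((3*n = -4 and b = 2*n + y - 8) or (not (3*u = p - 17))) and (not (3*store(a, 2, u + 1)[n] >= 4))
Then branch requires ((3*n = -4 and b = 2*n + y - 8) or (not (3*b + 9*y = p - 38))) and (not (3*store(a, 2, b + 3*y + 8)[n] >= 4)); else branch requires ((3*n = -4 and 2*n + p = 2) or (not (3*u = p - 17))) and (not (3*store(a, 2, u + 1)[n] >= 4)).
Before the if: ((y < 3 and b < -7) -> (((3*n = -4 and b = 2*n + y - 8) or (not (3*b + 9*y = p - 38))) and (not (3*store(a, 2, b + 3*y + 8)[n] >= 4)))) and ((not (y < 3 and b < -7)) -> (((3*n = -4 and 2*n + p = 2) or (not (3*u = p - 17))) and (not (3*store(a, 2, u + 1)[n] >= 4))))
The weakest precondition is ((y < 3 and b < -7) -> (((3*n = -4 and b = 2*n + y - 8) or (not (3*b + 9*y = p - 38))) and (not (3*store(a, 2, b + 3*y + 8)[n] >= 4)))) and ((not (y < 3 and b < -7)) -> (((3*n = -4 and 2*n + p = 2) or (not (3*u = p - 17))) and (not (3*store(a, 2, u + 1)[n] >= 4)))).
Check whether ((y < 3 and b < -7) -> (((3*n = -4 and b = 2*n + y - 8) or (not (3*b + 9*y = p - 38))) and (not (3*store(a, 2, b + 3*y + 8)[n] >= 4)))) and ((not (y < 3 and b < -5)) -> (((3*n = -4 and 2*n + p = 2) or (not (3*u = p - 17))) and (not (3*store(a, 2, u + 1)[n] >= 4)))) implies it.
Countermodel: at the initial state a = {[0] = 0, [2] = 0, elsewhere 0}, b = -6, n = 0, p = 17, u = 0, y = 2, the precondition holds but the weakest precondition fails.
Answer: invalid


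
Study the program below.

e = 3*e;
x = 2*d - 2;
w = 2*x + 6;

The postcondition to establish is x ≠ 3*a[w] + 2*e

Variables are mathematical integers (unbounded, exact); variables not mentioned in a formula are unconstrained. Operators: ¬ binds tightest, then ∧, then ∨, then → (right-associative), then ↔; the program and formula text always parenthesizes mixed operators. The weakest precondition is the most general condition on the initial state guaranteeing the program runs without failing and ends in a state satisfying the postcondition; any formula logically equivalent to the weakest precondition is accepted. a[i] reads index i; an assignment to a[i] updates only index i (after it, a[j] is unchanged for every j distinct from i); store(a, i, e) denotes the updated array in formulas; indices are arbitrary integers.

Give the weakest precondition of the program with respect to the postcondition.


Working backward. After the program, x ≠ 3*a[w] + 2*e must hold.
Before w := 2*x + 6: x ≠ 3*a[2*x + 6] + 2*e
Before x := 2*d - 2: 2*d ≠ 3*a[4*d + 2] + 2*e + 2
Before e := 3*e: 2*d ≠ 3*a[4*d + 2] + 6*e + 2
Answer: WP = 2*d ≠ 3*a[4*d + 2] + 6*e + 2


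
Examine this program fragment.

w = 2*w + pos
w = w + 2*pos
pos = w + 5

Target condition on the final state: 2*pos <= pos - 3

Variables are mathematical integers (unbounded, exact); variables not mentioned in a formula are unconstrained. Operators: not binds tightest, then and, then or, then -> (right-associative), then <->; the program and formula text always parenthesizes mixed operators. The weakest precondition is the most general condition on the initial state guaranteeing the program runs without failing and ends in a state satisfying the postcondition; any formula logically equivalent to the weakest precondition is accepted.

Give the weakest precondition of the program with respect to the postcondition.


Working backward. After the program, the postcondition 2*pos <= pos - 3 must hold; in canonical form it is pos <= -3.
Before pos := w + 5: w <= -8
Before w := w + 2*pos: 2*pos + w <= -8
Before w := 2*w + pos: 3*pos + 2*w <= -8
Answer: WP = 3*pos + 2*w <= -8


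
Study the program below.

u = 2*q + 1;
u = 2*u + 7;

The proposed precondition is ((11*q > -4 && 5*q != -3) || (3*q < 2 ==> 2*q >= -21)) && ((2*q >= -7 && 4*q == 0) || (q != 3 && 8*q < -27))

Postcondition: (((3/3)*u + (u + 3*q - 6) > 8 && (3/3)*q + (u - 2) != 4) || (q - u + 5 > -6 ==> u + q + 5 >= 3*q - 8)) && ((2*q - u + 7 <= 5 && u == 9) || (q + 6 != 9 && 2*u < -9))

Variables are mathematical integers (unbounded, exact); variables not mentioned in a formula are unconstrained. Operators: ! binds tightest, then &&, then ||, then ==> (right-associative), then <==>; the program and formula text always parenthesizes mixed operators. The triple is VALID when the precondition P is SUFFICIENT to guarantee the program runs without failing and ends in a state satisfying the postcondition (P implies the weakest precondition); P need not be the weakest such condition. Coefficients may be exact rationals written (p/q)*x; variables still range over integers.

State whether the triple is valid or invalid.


Working backward. After the program, the postcondition (((3/3)*u + (u + 3*q - 6) > 8 && (3/3)*q + (u - 2) != 4) || (q - u + 5 > -6 ==> u + q + 5 >= 3*q - 8)) && ((2*q - u + 7 <= 5 && u == 9) || (q + 6 != 9 && 2*u < -9)) must hold; in canonical form it is ((3*q + 2*u > 14 && q + u != 6) || (q > u - 11 ==> u >= 2*q - 13)) && ((2*q <= u - 2 && u == 9) || (q != 3 && 2*u < -9)).
Before u := 2*u + 7: ((3*q + 4*u > 0 && q + 2*u != -1) || (q > 2*u - 4 ==> 2*u >= 2*q - 20)) && ((2*q <= 2*u + 5 && 2*u == 2) || (q != 3 && 4*u < -23))
Before u := 2*q + 1: ((11*q > -4 && 5*q != -3) || (3*q < 2 ==> 2*q >= -22)) && ((2*q >= -7 && 4*q == 0) || (q != 3 && 8*q < -27))
The weakest precondition is ((11*q > -4 && 5*q != -3) || (3*q < 2 ==> 2*q >= -22)) && ((2*q >= -7 && 4*q == 0) || (q != 3 && 8*q < -27)).
Check whether ((11*q > -4 && 5*q != -3) || (3*q < 2 ==> 2*q >= -21)) && ((2*q >= -7 && 4*q == 0) || (q != 3 && 8*q < -27)) implies it.
Every state satisfying the precondition satisfies the weakest precondition: the implication holds.
Answer: valid


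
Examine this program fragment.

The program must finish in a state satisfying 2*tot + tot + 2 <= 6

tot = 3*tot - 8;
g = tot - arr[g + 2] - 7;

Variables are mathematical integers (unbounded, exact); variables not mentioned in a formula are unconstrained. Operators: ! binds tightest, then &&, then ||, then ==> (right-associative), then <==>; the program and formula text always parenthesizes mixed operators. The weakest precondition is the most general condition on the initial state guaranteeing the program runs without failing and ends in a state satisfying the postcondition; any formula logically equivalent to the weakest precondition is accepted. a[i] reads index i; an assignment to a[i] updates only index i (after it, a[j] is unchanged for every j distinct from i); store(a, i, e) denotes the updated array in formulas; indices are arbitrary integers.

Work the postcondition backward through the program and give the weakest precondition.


Working backward. After the program, the postcondition 2*tot + tot + 2 <= 6 must hold; in canonical form it is 3*tot <= 4.
Before g := tot - arr[g + 2] - 7: 3*tot <= 4
Before tot := 3*tot - 8: 9*tot <= 28
Answer: WP = 9*tot <= 28


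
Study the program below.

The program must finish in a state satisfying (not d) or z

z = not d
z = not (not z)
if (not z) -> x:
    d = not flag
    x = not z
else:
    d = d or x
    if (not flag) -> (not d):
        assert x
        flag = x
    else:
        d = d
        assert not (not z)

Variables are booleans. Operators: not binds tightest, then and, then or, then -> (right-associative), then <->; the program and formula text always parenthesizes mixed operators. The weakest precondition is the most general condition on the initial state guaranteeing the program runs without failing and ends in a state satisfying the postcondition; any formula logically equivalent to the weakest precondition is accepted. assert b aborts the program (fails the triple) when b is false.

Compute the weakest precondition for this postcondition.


Working backward. After the program, (not d) or z must hold.
Then branch requires flag or z; else branch requires (((not flag) -> (not (d or x))) -> (x and ((not (d or x)) or z))) and ((not ((not flag) -> (not (d or x)))) -> (z and ((not (d or x)) or z))).
Before the if: (((not z) -> x) -> (flag or z)) and ((not ((not z) -> x)) -> ((((not flag) -> (not (d or x))) -> (x and ((not (d or x)) or z))) and ((not ((not flag) -> (not (d or x)))) -> (z and ((not (d or x)) or z)))))
Before z := not (not z): (((not z) -> x) -> (flag or z)) and ((not ((not z) -> x)) -> ((((not flag) -> (not (d or x))) -> (x and ((not (d or x)) or z))) and ((not ((not flag) -> (not (d or x)))) -> (z and ((not (d or x)) or z)))))
Before z := not d: ((d -> x) -> (flag or (not d))) and ((not (d -> x)) -> ((((not flag) -> (not (d or x))) -> (x and ((not (d or x)) or (not d)))) and ((not ((not flag) -> (not (d or x)))) -> ((not d) and ((not (d or x)) or (not d))))))
Answer: WP = ((d -> x) -> (flag or (not d))) and ((not (d -> x)) -> ((((not flag) -> (not (d or x))) -> (x and ((not (d or x)) or (not d)))) and ((not ((not flag) -> (not (d or x)))) -> ((not d) and ((not (d or x)) or (not d))))))


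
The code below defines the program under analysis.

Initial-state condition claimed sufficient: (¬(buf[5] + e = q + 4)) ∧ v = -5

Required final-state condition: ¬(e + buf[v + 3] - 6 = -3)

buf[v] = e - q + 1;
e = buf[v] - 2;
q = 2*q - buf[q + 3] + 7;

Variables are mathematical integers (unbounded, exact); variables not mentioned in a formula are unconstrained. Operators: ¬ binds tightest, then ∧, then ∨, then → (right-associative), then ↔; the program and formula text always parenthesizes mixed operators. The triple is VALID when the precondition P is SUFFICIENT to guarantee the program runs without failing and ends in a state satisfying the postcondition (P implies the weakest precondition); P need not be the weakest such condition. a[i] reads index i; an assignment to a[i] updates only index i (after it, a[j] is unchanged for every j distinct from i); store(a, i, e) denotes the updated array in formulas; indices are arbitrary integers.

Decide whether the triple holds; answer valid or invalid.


Working backward. After the program, the postcondition ¬(e + buf[v + 3] - 6 = -3) must hold; in canonical form it is ¬(buf[v + 3] + e = 3).
Before q := 2*q - buf[q + 3] + 7: ¬(buf[v + 3] + e = 3)
Before e := buf[v] - 2: ¬(buf[v + 3] + buf[v] = 5)
Before buf[v] := e - q + 1: ¬(store(buf, v, e - q + 1)[v + 3] + store(buf, v, e - q + 1)[v] = 5)
The weakest precondition is ¬(store(buf, v, e - q + 1)[v + 3] + store(buf, v, e - q + 1)[v] = 5).
Check whether (¬(buf[5] + e = q + 4)) ∧ v = -5 implies it.
Countermodel: at the initial state buf = {[-5] = 0, [-2] = 0, [5] = -1, elsewhere 0}, e = 4, q = 0, v = -5, the precondition holds but the weakest precondition fails.
Answer: invalid


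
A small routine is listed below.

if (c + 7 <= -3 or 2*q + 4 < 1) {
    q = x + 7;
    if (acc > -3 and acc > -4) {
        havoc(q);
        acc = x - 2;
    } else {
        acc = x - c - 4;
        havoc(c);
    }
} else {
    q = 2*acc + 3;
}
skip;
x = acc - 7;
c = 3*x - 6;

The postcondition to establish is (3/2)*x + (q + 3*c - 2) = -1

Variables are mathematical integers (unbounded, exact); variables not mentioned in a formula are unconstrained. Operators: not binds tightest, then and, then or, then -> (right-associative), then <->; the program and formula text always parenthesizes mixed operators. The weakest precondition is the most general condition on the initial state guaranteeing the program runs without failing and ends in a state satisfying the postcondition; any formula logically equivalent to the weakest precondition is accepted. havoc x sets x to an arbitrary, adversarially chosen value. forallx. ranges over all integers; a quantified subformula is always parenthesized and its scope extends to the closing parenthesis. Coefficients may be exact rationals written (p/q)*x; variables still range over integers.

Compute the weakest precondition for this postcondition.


Working backward. After the program, the postcondition (3/2)*x + (q + 3*c - 2) = -1 must hold; in canonical form it is 3*c + q + (3/2)*x = 1.
Before c := 3*x - 6: q + (21/2)*x = 19
Before x := acc - 7: (21/2)*acc + q = 185/2
Before skip: (21/2)*acc + q = 185/2
Then branch requires ((acc > -3 and acc > -4) -> (forall q_1. q_1 + (21/2)*x = 227/2)) and ((not (acc > -3 and acc > -4)) -> (23/2)*x = (21/2)*c + 255/2); else branch requires (25/2)*acc = 179/2.
Before the if: ((c <= -10 or 2*q < -3) -> (((acc > -3 and acc > -4) -> (forall q_1. q_1 + (21/2)*x = 227/2)) and ((not (acc > -3 and acc > -4)) -> (23/2)*x = (21/2)*c + 255/2))) and ((not (c <= -10 or 2*q < -3)) -> (25/2)*acc = 179/2)
Answer: WP = ((c <= -10 or 2*q < -3) -> (((acc > -3 and acc > -4) -> (forall q_1. q_1 + (21/2)*x = 227/2)) and ((not (acc > -3 and acc > -4)) -> (23/2)*x = (21/2)*c + 255/2))) and ((not (c <= -10 or 2*q < -3)) -> (25/2)*acc = 179/2)


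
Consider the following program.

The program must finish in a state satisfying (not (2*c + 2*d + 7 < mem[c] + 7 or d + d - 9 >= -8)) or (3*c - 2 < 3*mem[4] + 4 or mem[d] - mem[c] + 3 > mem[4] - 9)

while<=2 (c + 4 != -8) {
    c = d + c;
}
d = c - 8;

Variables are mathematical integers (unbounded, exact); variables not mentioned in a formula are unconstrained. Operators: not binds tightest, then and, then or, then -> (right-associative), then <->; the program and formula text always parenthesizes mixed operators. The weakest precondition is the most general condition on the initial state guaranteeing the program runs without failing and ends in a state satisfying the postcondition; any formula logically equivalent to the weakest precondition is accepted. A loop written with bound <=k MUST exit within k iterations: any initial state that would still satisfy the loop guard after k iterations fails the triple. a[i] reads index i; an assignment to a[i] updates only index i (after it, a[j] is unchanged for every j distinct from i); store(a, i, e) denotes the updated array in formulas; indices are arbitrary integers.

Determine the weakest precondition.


Working backward. After the program, the postcondition (not (2*c + 2*d + 7 < mem[c] + 7 or d + d - 9 >= -8)) or (3*c - 2 < 3*mem[4] + 4 or mem[d] - mem[c] + 3 > mem[4] - 9) must hold; in canonical form it is (not (2*c + 2*d < mem[c] or 2*d >= 1)) or 3*c < 3*mem[4] + 6 or mem[d] > mem[4] + mem[c] - 12.
Before d := c - 8: (not (4*c < mem[c] + 16 or 2*c >= 17)) or 3*c < 3*mem[4] + 6 or mem[c - 8] > mem[4] + mem[c] - 12
Before the loop (bound <=2), unroll the exhaustion recursion (WP_0 = exit-now case; WP_j = one more guarded iteration, up to j = 2):
  WP_0: (not (c != -12)) and ((not (4*c < mem[c] + 16 or 2*c >= 17)) or 3*c < 3*mem[4] + 6 or mem[c - 8] > mem[4] + mem[c] - 12)
  WP_1: (c != -12 -> ((not (c + d != -12)) and ((not (4*c + 4*d < mem[c + d] + 16 or 2*c + 2*d >= 17)) or 3*c + 3*d < 3*mem[4] + 6 or mem[c + d - 8] > mem[c + d] + mem[4] - 12))) and ((not (c != -12)) -> ((not (4*c < mem[c] + 16 or 2*c >= 17)) or 3*c < 3*mem[4] + 6 or mem[c - 8] > mem[4] + mem[c] - 12))
  WP_2: (c != -12 -> ((c + d != -12 -> ((not (c + 2*d != -12)) and ((not (4*c + 8*d < mem[c + 2*d] + 16 or 2*c + 4*d >= 17)) or 3*c + 6*d < 3*mem[4] + 6 or mem[c + 2*d - 8] > mem[c + 2*d] + mem[4] - 12))) and ((not (c + d != -12)) -> ((not (4*c + 4*d < mem[c + d] + 16 or 2*c + 2*d >= 17)) or 3*c + 3*d < 3*mem[4] + 6 or mem[c + d - 8] > mem[c + d] + mem[4] - 12)))) and ((not (c != -12)) -> ((not (4*c < mem[c] + 16 or 2*c >= 17)) or 3*c < 3*mem[4] + 6 or mem[c - 8] > mem[4] + mem[c] - 12))
So before the loop: (c != -12 -> ((c + d != -12 -> ((not (c + 2*d != -12)) and ((not (4*c + 8*d < mem[c + 2*d] + 16 or 2*c + 4*d >= 17)) or 3*c + 6*d < 3*mem[4] + 6 or mem[c + 2*d - 8] > mem[c + 2*d] + mem[4] - 12))) and ((not (c + d != -12)) -> ((not (4*c + 4*d < mem[c + d] + 16 or 2*c + 2*d >= 17)) or 3*c + 3*d < 3*mem[4] + 6 or mem[c + d - 8] > mem[c + d] + mem[4] - 12)))) and ((not (c != -12)) -> ((not (4*c < mem[c] + 16 or 2*c >= 17)) or 3*c < 3*mem[4] + 6 or mem[c - 8] > mem[4] + mem[c] - 12))
Answer: WP = (c != -12 -> ((c + d != -12 -> ((not (c + 2*d != -12)) and ((not (4*c + 8*d < mem[c + 2*d] + 16 or 2*c + 4*d >= 17)) or 3*c + 6*d < 3*mem[4] + 6 or mem[c + 2*d - 8] > mem[c + 2*d] + mem[4] - 12))) and ((not (c + d != -12)) -> ((not (4*c + 4*d < mem[c + d] + 16 or 2*c + 2*d >= 17)) or 3*c + 3*d < 3*mem[4] + 6 or mem[c + d - 8] > mem[c + d] + mem[4] - 12)))) and ((not (c != -12)) -> ((not (4*c < mem[c] + 16 or 2*c >= 17)) or 3*c < 3*mem[4] + 6 or mem[c - 8] > mem[4] + mem[c] - 12))


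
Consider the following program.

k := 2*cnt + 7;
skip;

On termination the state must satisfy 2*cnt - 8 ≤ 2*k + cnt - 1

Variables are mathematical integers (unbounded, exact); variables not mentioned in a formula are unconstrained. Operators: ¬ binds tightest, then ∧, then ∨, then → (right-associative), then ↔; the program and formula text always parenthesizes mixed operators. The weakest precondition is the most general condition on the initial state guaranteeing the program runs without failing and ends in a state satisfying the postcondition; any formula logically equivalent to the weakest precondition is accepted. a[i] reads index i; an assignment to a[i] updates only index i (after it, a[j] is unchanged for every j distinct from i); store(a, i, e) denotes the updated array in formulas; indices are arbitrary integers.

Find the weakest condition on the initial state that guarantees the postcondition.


Working backward. After the program, the postcondition 2*cnt - 8 ≤ 2*k + cnt - 1 must hold; in canonical form it is cnt ≤ 2*k + 7.
Before skip: cnt ≤ 2*k + 7
Before k := 2*cnt + 7: 3*cnt ≥ -21
Answer: WP = 3*cnt ≥ -21


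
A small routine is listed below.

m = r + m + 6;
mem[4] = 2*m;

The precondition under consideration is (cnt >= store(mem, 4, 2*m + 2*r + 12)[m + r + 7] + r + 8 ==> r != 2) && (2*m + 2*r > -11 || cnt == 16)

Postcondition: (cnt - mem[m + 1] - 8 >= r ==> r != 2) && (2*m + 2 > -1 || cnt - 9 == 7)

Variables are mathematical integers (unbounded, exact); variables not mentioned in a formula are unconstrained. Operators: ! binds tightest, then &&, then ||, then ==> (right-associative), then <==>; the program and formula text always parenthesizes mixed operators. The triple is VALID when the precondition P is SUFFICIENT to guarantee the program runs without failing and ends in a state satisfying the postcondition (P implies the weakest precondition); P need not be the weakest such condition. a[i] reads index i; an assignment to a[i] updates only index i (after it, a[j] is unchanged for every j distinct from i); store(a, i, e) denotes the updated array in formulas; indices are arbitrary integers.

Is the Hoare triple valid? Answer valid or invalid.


Working backward. After the program, the postcondition (cnt - mem[m + 1] - 8 >= r ==> r != 2) && (2*m + 2 > -1 || cnt - 9 == 7) must hold; in canonical form it is (cnt >= mem[m + 1] + r + 8 ==> r != 2) && (2*m > -3 || cnt == 16).
Before mem[4] := 2*m: (cnt >= store(mem, 4, 2*m)[m + 1] + r + 8 ==> r != 2) && (2*m > -3 || cnt == 16)
Before m := r + m + 6: (cnt >= store(mem, 4, 2*m + 2*r + 12)[m + r + 7] + r + 8 ==> r != 2) && (2*m + 2*r > -15 || cnt == 16)
The weakest precondition is (cnt >= store(mem, 4, 2*m + 2*r + 12)[m + r + 7] + r + 8 ==> r != 2) && (2*m + 2*r > -15 || cnt == 16).
Check whether (cnt >= store(mem, 4, 2*m + 2*r + 12)[m + r + 7] + r + 8 ==> r != 2) && (2*m + 2*r > -11 || cnt == 16) implies it.
Every state satisfying the precondition satisfies the weakest precondition: the implication holds.
Answer: valid


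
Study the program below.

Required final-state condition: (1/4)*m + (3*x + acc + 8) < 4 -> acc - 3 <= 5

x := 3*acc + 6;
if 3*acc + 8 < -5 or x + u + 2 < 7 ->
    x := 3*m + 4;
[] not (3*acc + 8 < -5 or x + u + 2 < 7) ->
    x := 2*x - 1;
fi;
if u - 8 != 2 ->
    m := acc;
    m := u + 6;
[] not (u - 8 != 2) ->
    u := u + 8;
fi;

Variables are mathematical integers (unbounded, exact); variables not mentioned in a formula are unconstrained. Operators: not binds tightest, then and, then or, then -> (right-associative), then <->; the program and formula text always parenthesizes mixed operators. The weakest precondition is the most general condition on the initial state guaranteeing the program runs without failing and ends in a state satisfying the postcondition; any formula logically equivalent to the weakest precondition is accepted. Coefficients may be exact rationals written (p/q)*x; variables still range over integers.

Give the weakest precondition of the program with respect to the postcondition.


Working backward. After the program, the postcondition (1/4)*m + (3*x + acc + 8) < 4 -> acc - 3 <= 5 must hold; in canonical form it is acc + (1/4)*m + 3*x < -4 -> acc <= 8.
Then branch requires acc + (1/4)*u + 3*x < -11/2 -> acc <= 8; else branch requires acc + (1/4)*m + 3*x < -4 -> acc <= 8.
Before the if: (u != 10 -> (acc + (1/4)*u + 3*x < -11/2 -> acc <= 8)) and ((not (u != 10)) -> (acc + (1/4)*m + 3*x < -4 -> acc <= 8))
Then branch requires (u != 10 -> (acc + 9*m + (1/4)*u < -35/2 -> acc <= 8)) and ((not (u != 10)) -> (acc + (37/4)*m < -16 -> acc <= 8)); else branch requires (u != 10 -> (acc + (1/4)*u + 6*x < -5/2 -> acc <= 8)) and ((not (u != 10)) -> (acc + (1/4)*m + 6*x < -1 -> acc <= 8)).
Before the if: ((3*acc < -13 or u + x < 5) -> ((u != 10 -> (acc + 9*m + (1/4)*u < -35/2 -> acc <= 8)) and ((not (u != 10)) -> (acc + (37/4)*m < -16 -> acc <= 8)))) and ((not (3*acc < -13 or u + x < 5)) -> ((u != 10 -> (acc + (1/4)*u + 6*x < -5/2 -> acc <= 8)) and ((not (u != 10)) -> (acc + (1/4)*m + 6*x < -1 -> acc <= 8))))
Before x := 3*acc + 6: ((3*acc < -13 or 3*acc + u < -1) -> ((u != 10 -> (acc + 9*m + (1/4)*u < -35/2 -> acc <= 8)) and ((not (u != 10)) -> (acc + (37/4)*m < -16 -> acc <= 8)))) and ((not (3*acc < -13 or 3*acc + u < -1)) -> ((u != 10 -> (19*acc + (1/4)*u < -77/2 -> acc <= 8)) and ((not (u != 10)) -> (19*acc + (1/4)*m < -37 -> acc <= 8))))
Answer: WP = ((3*acc < -13 or 3*acc + u < -1) -> ((u != 10 -> (acc + 9*m + (1/4)*u < -35/2 -> acc <= 8)) and ((not (u != 10)) -> (acc + (37/4)*m < -16 -> acc <= 8)))) and ((not (3*acc < -13 or 3*acc + u < -1)) -> ((u != 10 -> (19*acc + (1/4)*u < -77/2 -> acc <= 8)) and ((not (u != 10)) -> (19*acc + (1/4)*m < -37 -> acc <= 8))))


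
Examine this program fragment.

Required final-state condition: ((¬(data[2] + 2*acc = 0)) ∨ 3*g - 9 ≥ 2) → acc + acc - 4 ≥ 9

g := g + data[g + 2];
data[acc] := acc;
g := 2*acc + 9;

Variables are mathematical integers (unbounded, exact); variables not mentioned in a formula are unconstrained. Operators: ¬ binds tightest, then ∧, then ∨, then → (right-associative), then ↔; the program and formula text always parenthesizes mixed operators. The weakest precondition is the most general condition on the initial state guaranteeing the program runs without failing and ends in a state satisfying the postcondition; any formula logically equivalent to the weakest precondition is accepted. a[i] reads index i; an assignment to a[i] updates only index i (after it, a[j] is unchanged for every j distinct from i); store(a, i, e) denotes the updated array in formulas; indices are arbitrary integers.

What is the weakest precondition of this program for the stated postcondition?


Working backward. After the program, the postcondition ((¬(data[2] + 2*acc = 0)) ∨ 3*g - 9 ≥ 2) → acc + acc - 4 ≥ 9 must hold; in canonical form it is ((¬(data[2] + 2*acc = 0)) ∨ 3*g ≥ 11) → 2*acc ≥ 13.
Before g := 2*acc + 9: ((¬(data[2] + 2*acc = 0)) ∨ 6*acc ≥ -16) → 2*acc ≥ 13
Before data[acc] := acc: ((¬(store(data, acc, acc)[2] + 2*acc = 0)) ∨ 6*acc ≥ -16) → 2*acc ≥ 13
Before g := g + data[g + 2]: ((¬(store(data, acc, acc)[2] + 2*acc = 0)) ∨ 6*acc ≥ -16) → 2*acc ≥ 13
Answer: WP = ((¬(store(data, acc, acc)[2] + 2*acc = 0)) ∨ 6*acc ≥ -16) → 2*acc ≥ 13
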